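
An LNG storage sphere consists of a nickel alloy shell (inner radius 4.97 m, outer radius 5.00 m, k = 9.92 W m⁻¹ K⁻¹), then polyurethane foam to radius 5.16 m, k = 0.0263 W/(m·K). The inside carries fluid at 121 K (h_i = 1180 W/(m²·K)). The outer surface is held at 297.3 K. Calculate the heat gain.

Resistance network (inner→outer):
  R_conv,in = 1/(4πr²h) = 1/(4π·4.97²·1180) = 2.730×10^-6 K/W
  R_nickel alloy = (1/4.97 − 1/5.00)/(4πk) = 0.001207/(4π·9.92) = 9.684×10^-6 K/W
  R_polyurethane foam = (1/5.00 − 1/5.16)/(4πk) = 0.006202/(4π·0.0263) = 0.01876 K/W
ΣR = 2.730×10^-6 + 9.684×10^-6 + 0.01876 = 0.01877 K/W
Q = ΔT/ΣR = (121 K − 297.3 K)/0.01877 = -9390 W
(Negative Q ⇒ heat flows inward; heat gain = 9390 W.)

Q = 9.39 kW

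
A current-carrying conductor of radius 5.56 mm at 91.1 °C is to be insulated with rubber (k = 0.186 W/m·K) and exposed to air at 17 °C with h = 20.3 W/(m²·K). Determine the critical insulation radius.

For a cylinder, r_cr = k_ins/h = 0.186/20.3 = 0.00916 m = 0.916 cm

r_cr = 0.916 cm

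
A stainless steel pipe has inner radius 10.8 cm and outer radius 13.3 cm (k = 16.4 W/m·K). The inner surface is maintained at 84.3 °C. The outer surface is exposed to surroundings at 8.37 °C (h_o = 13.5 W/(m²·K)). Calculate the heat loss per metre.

Series thermal resistances, inner to outer:
  R'_stainless steel = ln(0.133/0.108)/(2πk) = 0.2082/(2π·16.4) = 0.002021 m·K/W
  R'_conv,out = 1/(2πr h) = 1/(2π·0.133·13.5) = 0.08864 m·K/W
ΣR = 0.002021 + 0.08864 = 0.09066 m·K/W
Q' = ΔT/ΣR = (84.3 °C − 8.37 °C)/0.09066 = 838 W/m

Q' = 838 W/m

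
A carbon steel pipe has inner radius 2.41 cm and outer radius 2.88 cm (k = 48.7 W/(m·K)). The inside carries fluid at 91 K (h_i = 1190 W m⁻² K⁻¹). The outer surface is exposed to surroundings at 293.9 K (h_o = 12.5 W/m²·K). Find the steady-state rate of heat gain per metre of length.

Q' = 453 W/m

Treat each layer as a resistance in series:
  R'_conv,in = 1/(2πr h) = 1/(2π·0.0241·1190) = 0.005550 m·K/W
  R'_carbon steel = ln(0.0288/0.0241)/(2πk) = 0.1782/(2π·48.7) = 5.823×10^-4 m·K/W
  R'_conv,out = 1/(2πr h) = 1/(2π·0.0288·12.5) = 0.4421 m·K/W
ΣR = 0.005550 + 5.823×10^-4 + 0.4421 = 0.4482 m·K/W
Q' = ΔT/ΣR = (91 K − 293.9 K)/0.4482 = -453 W/m
(Negative Q' ⇒ heat flows inward; heat gain = 453 W/m.)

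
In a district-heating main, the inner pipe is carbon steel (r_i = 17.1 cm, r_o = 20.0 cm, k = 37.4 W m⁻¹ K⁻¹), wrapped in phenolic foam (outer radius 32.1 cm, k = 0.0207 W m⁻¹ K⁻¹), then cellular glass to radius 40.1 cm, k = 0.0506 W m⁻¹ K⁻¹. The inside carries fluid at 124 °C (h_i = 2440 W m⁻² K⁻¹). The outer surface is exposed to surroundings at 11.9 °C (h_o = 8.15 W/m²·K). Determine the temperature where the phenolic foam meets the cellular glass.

Treat each layer as a resistance in series:
  R'_conv,in = 1/(2πr h) = 1/(2π·0.171·2440) = 3.814×10^-4 m·K/W
  R'_carbon steel = ln(0.200/0.171)/(2πk) = 0.1567/(2π·37.4) = 6.666×10^-4 m·K/W
  R'_phenolic foam = ln(0.321/0.200)/(2πk) = 0.4731/(2π·0.0207) = 3.638 m·K/W
  R'_cellular glass = ln(0.401/0.321)/(2πk) = 0.2225/(2π·0.0506) = 0.6999 m·K/W
  R'_conv,out = 1/(2πr h) = 1/(2π·0.401·8.15) = 0.04870 m·K/W
ΣR = 3.814×10^-4 + 6.666×10^-4 + 3.638 + 0.6999 + 0.04870 = 4.388 m·K/W
Q' = ΔT/ΣR = (124 °C − 11.9 °C)/4.388 = 25.55 W/m
From the inner boundary to the phenolic foam/cellular glass interface, ΣR_partial = 3.639 m·K/W.
T_interface = T_in − Q'·ΣR_partial = 124 °C − (25.55)(3.639) = 31.0 °C

T = 31.0 °C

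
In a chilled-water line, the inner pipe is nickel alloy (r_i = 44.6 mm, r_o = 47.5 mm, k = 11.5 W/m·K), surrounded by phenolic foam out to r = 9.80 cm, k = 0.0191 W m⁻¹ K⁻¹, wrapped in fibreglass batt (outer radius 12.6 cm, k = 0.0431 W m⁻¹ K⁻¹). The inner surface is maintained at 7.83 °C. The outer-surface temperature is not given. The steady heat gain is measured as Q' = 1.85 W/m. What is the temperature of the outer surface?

T_out = 20.7 °C

Series resistances:
  R'_nickel alloy = ln(0.0475/0.0446)/(2πk) = 0.06300/(2π·11.5) = 8.718×10^-4 m·K/W
  R'_phenolic foam = ln(0.0980/0.0475)/(2πk) = 0.7242/(2π·0.0191) = 6.035 m·K/W
  R'_fibreglass batt = ln(0.126/0.0980)/(2πk) = 0.2513/(2π·0.0431) = 0.9280 m·K/W
ΣR = 6.964 m·K/W
ΔT = Q'·ΣR = 1.85 × 6.964 = 12.88 K
Heat flows inward, so T_out = T_in + ΔT = 7.83 + 12.88 = 20.7 °C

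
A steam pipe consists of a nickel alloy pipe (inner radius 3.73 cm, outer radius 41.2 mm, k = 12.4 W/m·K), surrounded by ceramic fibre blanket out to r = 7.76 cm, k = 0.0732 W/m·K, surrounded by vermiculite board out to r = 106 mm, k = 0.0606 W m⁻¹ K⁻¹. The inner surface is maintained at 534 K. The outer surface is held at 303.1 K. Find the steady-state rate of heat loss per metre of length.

Series thermal resistances, inner to outer:
  R'_nickel alloy = ln(0.0412/0.0373)/(2πk) = 0.09944/(2π·12.4) = 0.001276 m·K/W
  R'_ceramic fibre blanket = ln(0.0776/0.0412)/(2πk) = 0.6331/(2π·0.0732) = 1.377 m·K/W
  R'_vermiculite board = ln(0.106/0.0776)/(2πk) = 0.3119/(2π·0.0606) = 0.8191 m·K/W
ΣR = 0.001276 + 1.377 + 0.8191 = 2.197 m·K/W
Q' = ΔT/ΣR = (534 K − 303.1 K)/2.197 = 105 W/m

Q' = 105 W/m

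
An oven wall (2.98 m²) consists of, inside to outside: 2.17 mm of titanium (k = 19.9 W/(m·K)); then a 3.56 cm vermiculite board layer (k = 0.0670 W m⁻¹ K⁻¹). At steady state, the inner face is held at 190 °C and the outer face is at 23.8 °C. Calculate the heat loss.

Q = 932 W

Treat each layer as a resistance in series:
  R_titanium = L/(kA) = 0.00217/(19.9·2.98) = 3.659×10^-5 K/W
  R_vermiculite board = L/(kA) = 0.0356/(0.0670·2.98) = 0.1783 K/W
ΣR = 3.659×10^-5 + 0.1783 = 0.1783 K/W
Q = ΔT/ΣR = (190 °C − 23.8 °C)/0.1783 = 932 W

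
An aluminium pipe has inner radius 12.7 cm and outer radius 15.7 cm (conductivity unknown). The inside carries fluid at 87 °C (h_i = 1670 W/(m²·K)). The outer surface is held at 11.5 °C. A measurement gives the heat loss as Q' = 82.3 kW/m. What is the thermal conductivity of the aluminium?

ΣR = ΔT/Q' = |87 − 11.5|/82300 = 9.174×10^-4 m·K/W
Known resistances:
  R'_conv,in = 1/(2πr h) = 1/(2π·0.127·1670) = 7.504×10^-4 m·K/W
R_aluminium = ΣR − ΣR_known = 9.174×10^-4 − 7.504×10^-4 = 1.670×10^-4 m·K/W
ln(r₂/r₁)/(2πk) = 1.670×10^-4 ⇒ k = 0.2121/(2π·1.670×10^-4) = 202 W/m·K

k = 202 W/m·K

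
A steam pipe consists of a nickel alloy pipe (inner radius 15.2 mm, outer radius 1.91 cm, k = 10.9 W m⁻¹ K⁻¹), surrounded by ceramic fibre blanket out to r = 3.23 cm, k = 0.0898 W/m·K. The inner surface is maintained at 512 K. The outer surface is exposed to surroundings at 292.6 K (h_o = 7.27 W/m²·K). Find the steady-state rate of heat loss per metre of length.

Treat each layer as a resistance in series:
  R'_nickel alloy = ln(0.0191/0.0152)/(2πk) = 0.2284/(2π·10.9) = 0.003335 m·K/W
  R'_ceramic fibre blanket = ln(0.0323/0.0191)/(2πk) = 0.5254/(2π·0.0898) = 0.9311 m·K/W
  R'_conv,out = 1/(2πr h) = 1/(2π·0.0323·7.27) = 0.6778 m·K/W
ΣR = 0.003335 + 0.9311 + 0.6778 = 1.612 m·K/W
Q' = ΔT/ΣR = (512 K − 292.6 K)/1.612 = 136 W/m

Q' = 136 W/m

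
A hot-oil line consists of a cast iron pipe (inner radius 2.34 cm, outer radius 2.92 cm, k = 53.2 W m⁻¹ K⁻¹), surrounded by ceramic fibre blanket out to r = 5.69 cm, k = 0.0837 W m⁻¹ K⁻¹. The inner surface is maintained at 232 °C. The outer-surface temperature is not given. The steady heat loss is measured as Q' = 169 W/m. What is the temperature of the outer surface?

T_out = 17.5 °C

Series resistances:
  R'_cast iron = ln(0.0292/0.0234)/(2πk) = 0.2214/(2π·53.2) = 6.624×10^-4 m·K/W
  R'_ceramic fibre blanket = ln(0.0569/0.0292)/(2πk) = 0.6671/(2π·0.0837) = 1.269 m·K/W
ΣR = 1.269 m·K/W
ΔT = Q'·ΣR = 169 × 1.269 = 214.5 K
Heat flows outward, so T_out = T_in − ΔT = 232 − 214.5 = 17.5 °C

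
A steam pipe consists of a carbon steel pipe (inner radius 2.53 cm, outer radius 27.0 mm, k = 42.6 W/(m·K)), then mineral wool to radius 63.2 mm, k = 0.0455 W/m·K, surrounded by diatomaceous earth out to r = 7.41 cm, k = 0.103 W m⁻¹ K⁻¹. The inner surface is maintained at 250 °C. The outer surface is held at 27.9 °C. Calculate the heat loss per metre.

Resistance network (inner→outer):
  R'_carbon steel = ln(0.0270/0.0253)/(2πk) = 0.06503/(2π·42.6) = 2.430×10^-4 m·K/W
  R'_mineral wool = ln(0.0632/0.0270)/(2πk) = 0.8505/(2π·0.0455) = 2.975 m·K/W
  R'_diatomaceous earth = ln(0.0741/0.0632)/(2πk) = 0.1591/(2π·0.103) = 0.2459 m·K/W
ΣR = 2.430×10^-4 + 2.975 + 0.2459 = 3.221 m·K/W
Q' = ΔT/ΣR = (250 °C − 27.9 °C)/3.221 = 69.0 W/m

Q' = 69.0 W/m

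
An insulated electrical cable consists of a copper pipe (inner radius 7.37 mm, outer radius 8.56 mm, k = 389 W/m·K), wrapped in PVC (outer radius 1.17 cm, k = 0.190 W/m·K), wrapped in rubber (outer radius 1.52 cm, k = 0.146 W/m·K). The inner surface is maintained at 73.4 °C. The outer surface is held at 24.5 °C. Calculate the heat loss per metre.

Q' = 89.4 W/m

Treat each layer as a resistance in series:
  R'_copper = ln(0.00856/0.00737)/(2πk) = 0.1497/(2π·389) = 6.124×10^-5 m·K/W
  R'_PVC = ln(0.0117/0.00856)/(2πk) = 0.3125/(2π·0.190) = 0.2618 m·K/W
  R'_rubber = ln(0.0152/0.0117)/(2πk) = 0.2617/(2π·0.146) = 0.2853 m·K/W
ΣR = 6.124×10^-5 + 0.2618 + 0.2853 = 0.5472 m·K/W
Q' = ΔT/ΣR = (73.4 °C − 24.5 °C)/0.5472 = 89.4 W/m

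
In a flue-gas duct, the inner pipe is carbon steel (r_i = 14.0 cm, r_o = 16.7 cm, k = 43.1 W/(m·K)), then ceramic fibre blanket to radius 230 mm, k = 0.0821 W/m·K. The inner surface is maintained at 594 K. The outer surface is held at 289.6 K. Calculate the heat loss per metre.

Q' = 490 W/m

Resistance network (inner→outer):
  R'_carbon steel = ln(0.167/0.140)/(2πk) = 0.1764/(2π·43.1) = 6.512×10^-4 m·K/W
  R'_ceramic fibre blanket = ln(0.230/0.167)/(2πk) = 0.3201/(2π·0.0821) = 0.6205 m·K/W
ΣR = 6.512×10^-4 + 0.6205 = 0.6212 m·K/W
Q' = ΔT/ΣR = (594 K − 289.6 K)/0.6212 = 490 W/m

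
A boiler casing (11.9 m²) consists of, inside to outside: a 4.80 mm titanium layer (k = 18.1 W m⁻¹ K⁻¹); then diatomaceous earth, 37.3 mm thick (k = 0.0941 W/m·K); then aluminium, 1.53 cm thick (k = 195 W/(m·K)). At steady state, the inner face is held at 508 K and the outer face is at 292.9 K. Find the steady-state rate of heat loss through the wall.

Treat each layer as a resistance in series:
  R_titanium = L/(kA) = 0.00480/(18.1·11.9) = 2.229×10^-5 K/W
  R_diatomaceous earth = L/(kA) = 0.0373/(0.0941·11.9) = 0.03331 K/W
  R_aluminium = L/(kA) = 0.0153/(195·11.9) = 6.593×10^-6 K/W
ΣR = 2.229×10^-5 + 0.03331 + 6.593×10^-6 = 0.03334 K/W
Q = ΔT/ΣR = (508 K − 292.9 K)/0.03334 = 6450 W

Q = 6.45 kW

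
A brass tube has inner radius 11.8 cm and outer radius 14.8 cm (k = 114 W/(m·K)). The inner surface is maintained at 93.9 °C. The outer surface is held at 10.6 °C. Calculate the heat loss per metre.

Q' = 2πk·ΔT/ln(r₂/r₁) = 2π × 114 × 83.3 / ln(0.148/0.118) = 2.63×10^5 W/m

Q' = 263 kW/m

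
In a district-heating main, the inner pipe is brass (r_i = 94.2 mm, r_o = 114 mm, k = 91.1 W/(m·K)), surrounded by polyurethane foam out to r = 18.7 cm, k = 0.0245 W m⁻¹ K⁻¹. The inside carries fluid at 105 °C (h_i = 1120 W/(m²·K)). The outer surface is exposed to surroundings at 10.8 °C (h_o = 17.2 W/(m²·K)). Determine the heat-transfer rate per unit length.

Q' = 28.8 W/m

Resistance network (inner→outer):
  R'_conv,in = 1/(2πr h) = 1/(2π·0.0942·1120) = 0.001509 m·K/W
  R'_brass = ln(0.114/0.0942)/(2πk) = 0.1908/(2π·91.1) = 3.333×10^-4 m·K/W
  R'_polyurethane foam = ln(0.187/0.114)/(2πk) = 0.4949/(2π·0.0245) = 3.215 m·K/W
  R'_conv,out = 1/(2πr h) = 1/(2π·0.187·17.2) = 0.04948 m·K/W
ΣR = 0.001509 + 3.333×10^-4 + 3.215 + 0.04948 = 3.266 m·K/W
Q' = ΔT/ΣR = (105 °C − 10.8 °C)/3.266 = 28.8 W/m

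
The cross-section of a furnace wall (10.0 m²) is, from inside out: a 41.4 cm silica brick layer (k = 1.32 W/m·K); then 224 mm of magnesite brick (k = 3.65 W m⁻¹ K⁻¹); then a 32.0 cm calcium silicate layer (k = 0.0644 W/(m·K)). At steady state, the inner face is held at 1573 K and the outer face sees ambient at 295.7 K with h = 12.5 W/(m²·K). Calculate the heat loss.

Q = 2350 W

Treat each layer as a resistance in series:
  R_silica brick = L/(kA) = 0.414/(1.32·10.0) = 0.03136 K/W
  R_magnesite brick = L/(kA) = 0.224/(3.65·10.0) = 0.006137 K/W
  R_calcium silicate = L/(kA) = 0.320/(0.0644·10.0) = 0.4969 K/W
  R_conv,out = 1/(hA) = 1/(12.5·10.0) = 0.008000 K/W
ΣR = 0.03136 + 0.006137 + 0.4969 + 0.008000 = 0.5424 K/W
Q = ΔT/ΣR = (1573 K − 295.7 K)/0.5424 = 2350 W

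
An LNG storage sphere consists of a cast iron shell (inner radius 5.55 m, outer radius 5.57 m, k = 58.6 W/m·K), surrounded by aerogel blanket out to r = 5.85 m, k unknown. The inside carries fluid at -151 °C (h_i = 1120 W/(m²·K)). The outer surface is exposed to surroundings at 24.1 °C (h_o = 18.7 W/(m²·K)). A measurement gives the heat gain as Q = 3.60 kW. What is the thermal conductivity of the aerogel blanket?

k = 0.0141 W/m·K

ΣR = ΔT/Q = |-151 − 24.1|/3600 = 0.04864 K/W
Known resistances:
  R_conv,in = 1/(4πr²h) = 1/(4π·5.55²·1120) = 2.307×10^-6 K/W
  R_cast iron = (1/5.55 − 1/5.57)/(4πk) = 6.470×10^-4/(4π·58.6) = 8.786×10^-7 K/W
  R_conv,out = 1/(4πr²h) = 1/(4π·5.85²·18.7) = 1.243×10^-4 K/W
R_aerogel blanket = ΣR − ΣR_known = 0.04864 − 1.275×10^-4 = 0.04851 K/W
(1/r₁−1/r₂)/(4πk) = 0.04851 ⇒ k = 0.008593/(4π·0.04851) = 0.0141 W/m·K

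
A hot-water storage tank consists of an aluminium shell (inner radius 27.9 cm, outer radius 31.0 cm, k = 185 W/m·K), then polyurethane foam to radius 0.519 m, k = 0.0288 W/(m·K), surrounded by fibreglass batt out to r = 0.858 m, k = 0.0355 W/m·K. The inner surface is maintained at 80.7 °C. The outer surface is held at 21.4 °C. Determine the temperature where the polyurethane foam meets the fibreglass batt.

Resistance network (inner→outer):
  R_aluminium = (1/0.279 − 1/0.310)/(4πk) = 0.3584/(4π·185) = 1.542×10^-4 K/W
  R_polyurethane foam = (1/0.310 − 1/0.519)/(4πk) = 1.299/(4π·0.0288) = 3.589 K/W
  R_fibreglass batt = (1/0.519 − 1/0.858)/(4πk) = 0.7613/(4π·0.0355) = 1.707 K/W
ΣR = 1.542×10^-4 + 3.589 + 1.707 = 5.296 K/W
Q = ΔT/ΣR = (80.7 °C − 21.4 °C)/5.296 = 11.20 W
From the inner boundary to the polyurethane foam/fibreglass batt interface, ΣR_partial = 3.589 K/W.
T_interface = T_in − Q·ΣR_partial = 80.7 °C − (11.20)(3.589) = 40.5 °C

T = 40.5 °C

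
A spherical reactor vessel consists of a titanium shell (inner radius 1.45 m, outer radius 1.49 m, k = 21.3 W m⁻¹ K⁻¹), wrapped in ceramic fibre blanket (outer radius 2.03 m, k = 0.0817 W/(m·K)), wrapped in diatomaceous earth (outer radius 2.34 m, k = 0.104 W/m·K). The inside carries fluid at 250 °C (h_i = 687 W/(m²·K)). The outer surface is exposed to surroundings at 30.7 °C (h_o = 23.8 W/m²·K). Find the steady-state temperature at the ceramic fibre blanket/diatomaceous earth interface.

Treat each layer as a resistance in series:
  R_conv,in = 1/(4πr²h) = 1/(4π·1.45²·687) = 5.509×10^-5 K/W
  R_titanium = (1/1.45 − 1/1.49)/(4πk) = 0.01851/(4π·21.3) = 6.917×10^-5 K/W
  R_ceramic fibre blanket = (1/1.49 − 1/2.03)/(4πk) = 0.1785/(4π·0.0817) = 0.1739 K/W
  R_diatomaceous earth = (1/2.03 − 1/2.34)/(4πk) = 0.06526/(4π·0.104) = 0.04994 K/W
  R_conv,out = 1/(4πr²h) = 1/(4π·2.34²·23.8) = 6.106×10^-4 K/W
ΣR = 5.509×10^-5 + 6.917×10^-5 + 0.1739 + 0.04994 + 6.106×10^-4 = 0.2246 K/W
Q = ΔT/ΣR = (250 °C − 30.7 °C)/0.2246 = 976.4 W
From the inner boundary to the ceramic fibre blanket/diatomaceous earth interface, ΣR_partial = 0.1740 K/W.
T_interface = T_in − Q·ΣR_partial = 250 °C − (976.4)(0.1740) = 80.1 °C

T = 80.1 °C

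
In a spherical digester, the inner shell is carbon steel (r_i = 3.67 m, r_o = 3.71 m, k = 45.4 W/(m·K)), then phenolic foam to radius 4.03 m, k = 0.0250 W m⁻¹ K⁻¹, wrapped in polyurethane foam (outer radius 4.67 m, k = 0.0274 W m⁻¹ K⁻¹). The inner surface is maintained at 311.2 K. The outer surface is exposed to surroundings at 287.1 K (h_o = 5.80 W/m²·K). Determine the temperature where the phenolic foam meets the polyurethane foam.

T = 301.4 K

Treat each layer as a resistance in series:
  R_carbon steel = (1/3.67 − 1/3.71)/(4πk) = 0.002938/(4π·45.4) = 5.149×10^-6 K/W
  R_phenolic foam = (1/3.71 − 1/4.03)/(4πk) = 0.02140/(4π·0.0250) = 0.06813 K/W
  R_polyurethane foam = (1/4.03 − 1/4.67)/(4πk) = 0.03401/(4π·0.0274) = 0.09876 K/W
  R_conv,out = 1/(4πr²h) = 1/(4π·4.67²·5.80) = 6.291×10^-4 K/W
ΣR = 5.149×10^-6 + 0.06813 + 0.09876 + 6.291×10^-4 = 0.1675 K/W
Q = ΔT/ΣR = (311.2 K − 287.1 K)/0.1675 = 143.9 W
From the inner boundary to the phenolic foam/polyurethane foam interface, ΣR_partial = 0.06814 K/W.
T_interface = T_in − Q·ΣR_partial = 311.2 K − (143.9)(0.06814) = 301.4 K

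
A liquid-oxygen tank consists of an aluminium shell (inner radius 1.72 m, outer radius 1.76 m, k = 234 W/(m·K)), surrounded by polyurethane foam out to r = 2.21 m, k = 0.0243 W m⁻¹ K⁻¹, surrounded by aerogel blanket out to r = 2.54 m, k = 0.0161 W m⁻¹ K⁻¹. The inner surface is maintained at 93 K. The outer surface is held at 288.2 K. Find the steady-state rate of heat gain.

Series thermal resistances, inner to outer:
  R_aluminium = (1/1.72 − 1/1.76)/(4πk) = 0.01321/(4π·234) = 4.494×10^-6 K/W
  R_polyurethane foam = (1/1.76 − 1/2.21)/(4πk) = 0.1157/(4π·0.0243) = 0.3789 K/W
  R_aerogel blanket = (1/2.21 − 1/2.54)/(4πk) = 0.05879/(4π·0.0161) = 0.2906 K/W
ΣR = 4.494×10^-6 + 0.3789 + 0.2906 = 0.6695 K/W
Q = ΔT/ΣR = (93 K − 288.2 K)/0.6695 = -292 W
(Negative Q ⇒ heat flows inward; heat gain = 292 W.)

Q = 292 W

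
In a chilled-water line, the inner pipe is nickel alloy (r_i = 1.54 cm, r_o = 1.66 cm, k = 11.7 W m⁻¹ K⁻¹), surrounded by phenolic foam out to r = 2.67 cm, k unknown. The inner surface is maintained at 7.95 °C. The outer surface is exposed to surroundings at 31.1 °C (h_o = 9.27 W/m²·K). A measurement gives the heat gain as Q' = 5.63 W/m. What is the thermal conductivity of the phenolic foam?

ΣR = ΔT/Q' = |7.95 − 31.1|/5.63 = 4.112 m·K/W
Known resistances:
  R'_nickel alloy = ln(0.0166/0.0154)/(2πk) = 0.07504/(2π·11.7) = 0.001021 m·K/W
  R'_conv,out = 1/(2πr h) = 1/(2π·0.0267·9.27) = 0.6430 m·K/W
R_phenolic foam = ΣR − ΣR_known = 4.112 − 0.6440 = 3.468 m·K/W
ln(r₂/r₁)/(2πk) = 3.468 ⇒ k = 0.4753/(2π·3.468) = 0.0218 W/m·K

k = 0.0218 W/m·K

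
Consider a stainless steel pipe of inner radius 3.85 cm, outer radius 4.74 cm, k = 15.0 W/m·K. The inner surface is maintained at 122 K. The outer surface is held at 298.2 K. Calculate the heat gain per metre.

Q' = 79.9 kW/m

Q' = 2πk·ΔT/ln(r₂/r₁) = 2π × 15.0 × 176.2 / ln(0.0474/0.0385) = 79900 W/m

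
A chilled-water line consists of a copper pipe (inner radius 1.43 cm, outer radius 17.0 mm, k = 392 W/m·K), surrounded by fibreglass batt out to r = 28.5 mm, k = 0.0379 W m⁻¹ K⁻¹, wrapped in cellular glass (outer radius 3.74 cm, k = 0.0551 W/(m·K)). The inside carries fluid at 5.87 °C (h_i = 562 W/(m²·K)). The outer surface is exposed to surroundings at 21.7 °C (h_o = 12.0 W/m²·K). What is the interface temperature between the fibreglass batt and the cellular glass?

Resistance network (inner→outer):
  R'_conv,in = 1/(2πr h) = 1/(2π·0.0143·562) = 0.01980 m·K/W
  R'_copper = ln(0.0170/0.0143)/(2πk) = 0.1730/(2π·392) = 7.022×10^-5 m·K/W
  R'_fibreglass batt = ln(0.0285/0.0170)/(2πk) = 0.5167/(2π·0.0379) = 2.170 m·K/W
  R'_cellular glass = ln(0.0374/0.0285)/(2πk) = 0.2718/(2π·0.0551) = 0.7850 m·K/W
  R'_conv,out = 1/(2πr h) = 1/(2π·0.0374·12.0) = 0.3546 m·K/W
ΣR = 0.01980 + 7.022×10^-5 + 2.170 + 0.7850 + 0.3546 = 3.329 m·K/W
Q' = ΔT/ΣR = (5.87 °C − 21.7 °C)/3.329 = -4.755 W/m
From the inner boundary to the fibreglass batt/cellular glass interface, ΣR_partial = 2.190 m·K/W.
T_interface = T_in − Q'·ΣR_partial = 5.87 °C − (-4.755)(2.190) = 16.3 °C

T = 16.3 °C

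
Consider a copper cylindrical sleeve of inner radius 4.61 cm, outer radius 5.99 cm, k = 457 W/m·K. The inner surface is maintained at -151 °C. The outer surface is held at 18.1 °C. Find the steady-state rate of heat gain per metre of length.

Q' = 1.85×10^6 W/m

Q' = 2πk·ΔT/ln(r₂/r₁) = 2π × 457 × 169.1 / ln(0.0599/0.0461) = 1.85×10^6 W/m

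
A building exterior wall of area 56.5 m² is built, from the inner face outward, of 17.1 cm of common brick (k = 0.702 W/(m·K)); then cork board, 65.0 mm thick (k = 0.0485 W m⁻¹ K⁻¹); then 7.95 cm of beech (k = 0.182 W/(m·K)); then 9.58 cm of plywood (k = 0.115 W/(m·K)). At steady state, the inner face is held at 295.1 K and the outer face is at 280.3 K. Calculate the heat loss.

Treat each layer as a resistance in series:
  R_common brick = L/(kA) = 0.171/(0.702·56.5) = 0.004311 K/W
  R_cork board = L/(kA) = 0.0650/(0.0485·56.5) = 0.02372 K/W
  R_beech = L/(kA) = 0.0795/(0.182·56.5) = 0.007731 K/W
  R_plywood = L/(kA) = 0.0958/(0.115·56.5) = 0.01474 K/W
ΣR = 0.004311 + 0.02372 + 0.007731 + 0.01474 = 0.05050 K/W
Q = ΔT/ΣR = (295.1 K − 280.3 K)/0.05050 = 293 W

Q = 293 W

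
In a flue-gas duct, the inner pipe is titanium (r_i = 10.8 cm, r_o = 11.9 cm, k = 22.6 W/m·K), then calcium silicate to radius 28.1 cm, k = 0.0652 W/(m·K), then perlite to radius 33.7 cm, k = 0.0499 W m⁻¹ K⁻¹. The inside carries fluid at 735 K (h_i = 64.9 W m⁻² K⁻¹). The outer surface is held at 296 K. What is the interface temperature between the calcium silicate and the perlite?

T = 390 K

Resistance network (inner→outer):
  R'_conv,in = 1/(2πr h) = 1/(2π·0.108·64.9) = 0.02271 m·K/W
  R'_titanium = ln(0.119/0.108)/(2πk) = 0.09699/(2π·22.6) = 6.830×10^-4 m·K/W
  R'_calcium silicate = ln(0.281/0.119)/(2πk) = 0.8592/(2π·0.0652) = 2.097 m·K/W
  R'_perlite = ln(0.337/0.281)/(2πk) = 0.1817/(2π·0.0499) = 0.5796 m·K/W
ΣR = 0.02271 + 6.830×10^-4 + 2.097 + 0.5796 = 2.700 m·K/W
Q' = ΔT/ΣR = (735 K − 296 K)/2.700 = 162.6 W/m
From the inner boundary to the calcium silicate/perlite interface, ΣR_partial = 2.120 m·K/W.
T_interface = T_in − Q'·ΣR_partial = 735 K − (162.6)(2.120) = 390 K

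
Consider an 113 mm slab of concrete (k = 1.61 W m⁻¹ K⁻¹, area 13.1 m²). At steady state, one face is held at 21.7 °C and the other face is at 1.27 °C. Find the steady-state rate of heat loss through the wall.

Q = kA·ΔT/L = 1.61 × 13.1 × |21.7 °C − 1.27 °C| / 0.113 = 3810 W

Q = 3810 W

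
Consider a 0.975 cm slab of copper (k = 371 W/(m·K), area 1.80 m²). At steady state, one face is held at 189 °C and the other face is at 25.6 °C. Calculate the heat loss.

Q = kA·ΔT/L = 371 × 1.80 × |189 °C − 25.6 °C| / 0.00975 = 1.12×10^7 W

Q = 1.12×10^7 W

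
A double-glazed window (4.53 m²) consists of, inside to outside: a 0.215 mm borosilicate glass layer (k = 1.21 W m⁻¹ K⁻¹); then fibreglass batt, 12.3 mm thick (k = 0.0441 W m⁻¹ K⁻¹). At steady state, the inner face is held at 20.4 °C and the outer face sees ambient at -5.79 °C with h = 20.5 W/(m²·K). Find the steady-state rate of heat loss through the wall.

Q = 362 W

Resistance network (inner→outer):
  R_borosilicate glass = L/(kA) = 2.15×10^-4/(1.21·4.53) = 3.922×10^-5 K/W
  R_fibreglass batt = L/(kA) = 0.0123/(0.0441·4.53) = 0.06157 K/W
  R_conv,out = 1/(hA) = 1/(20.5·4.53) = 0.01077 K/W
ΣR = 3.922×10^-5 + 0.06157 + 0.01077 = 0.07238 K/W
Q = ΔT/ΣR = (20.4 °C − -5.79 °C)/0.07238 = 362 W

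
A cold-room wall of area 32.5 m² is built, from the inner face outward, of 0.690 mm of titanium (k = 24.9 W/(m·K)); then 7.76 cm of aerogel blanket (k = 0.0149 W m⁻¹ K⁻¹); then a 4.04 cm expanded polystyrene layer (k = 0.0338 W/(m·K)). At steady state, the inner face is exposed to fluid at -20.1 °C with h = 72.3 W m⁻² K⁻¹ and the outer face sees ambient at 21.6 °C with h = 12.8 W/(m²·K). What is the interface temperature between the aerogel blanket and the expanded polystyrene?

T = 13.4 °C

Treat each layer as a resistance in series:
  R_conv,in = 1/(hA) = 1/(72.3·32.5) = 4.256×10^-4 K/W
  R_titanium = L/(kA) = 6.90×10^-4/(24.9·32.5) = 8.526×10^-7 K/W
  R_aerogel blanket = L/(kA) = 0.0776/(0.0149·32.5) = 0.1602 K/W
  R_expanded polystyrene = L/(kA) = 0.0404/(0.0338·32.5) = 0.03678 K/W
  R_conv,out = 1/(hA) = 1/(12.8·32.5) = 0.002404 K/W
ΣR = 4.256×10^-4 + 8.526×10^-7 + 0.1602 + 0.03678 + 0.002404 = 0.1998 K/W
Q = ΔT/ΣR = (-20.1 °C − 21.6 °C)/0.1998 = -208.7 W
From the inner boundary to the aerogel blanket/expanded polystyrene interface, ΣR_partial = 0.1606 K/W.
T_interface = T_in − Q·ΣR_partial = -20.1 °C − (-208.7)(0.1606) = 13.4 °C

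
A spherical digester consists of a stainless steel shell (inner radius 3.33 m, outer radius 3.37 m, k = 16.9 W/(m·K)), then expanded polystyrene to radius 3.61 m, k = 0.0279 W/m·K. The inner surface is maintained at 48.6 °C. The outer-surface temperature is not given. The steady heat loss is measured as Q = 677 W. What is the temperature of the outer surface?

Series resistances:
  R_stainless steel = (1/3.33 − 1/3.37)/(4πk) = 0.003564/(4π·16.9) = 1.678×10^-5 K/W
  R_expanded polystyrene = (1/3.37 − 1/3.61)/(4πk) = 0.01973/(4π·0.0279) = 0.05627 K/W
ΣR = 0.05628 K/W
ΔT = Q·ΣR = 677 × 0.05628 = 38.10 K
Heat flows outward, so T_out = T_in − ΔT = 48.6 − 38.10 = 10.5 °C

T_out = 10.5 °C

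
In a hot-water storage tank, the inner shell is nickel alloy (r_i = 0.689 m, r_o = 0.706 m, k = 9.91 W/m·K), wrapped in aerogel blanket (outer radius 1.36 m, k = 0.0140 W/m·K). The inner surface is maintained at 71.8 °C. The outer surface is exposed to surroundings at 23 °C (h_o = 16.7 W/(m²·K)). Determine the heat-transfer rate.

Treat each layer as a resistance in series:
  R_nickel alloy = (1/0.689 − 1/0.706)/(4πk) = 0.03495/(4π·9.91) = 2.806×10^-4 K/W
  R_aerogel blanket = (1/0.706 − 1/1.36)/(4πk) = 0.6811/(4π·0.0140) = 3.872 K/W
  R_conv,out = 1/(4πr²h) = 1/(4π·1.36²·16.7) = 0.002576 K/W
ΣR = 2.806×10^-4 + 3.872 + 0.002576 = 3.875 K/W
Q = ΔT/ΣR = (71.8 °C − 23 °C)/3.875 = 12.6 W

Q = 12.6 W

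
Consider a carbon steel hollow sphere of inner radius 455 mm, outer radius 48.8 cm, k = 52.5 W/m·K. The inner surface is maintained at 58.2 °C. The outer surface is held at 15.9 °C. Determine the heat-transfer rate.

Q = 188 kW

Q = 4πk·ΔT/(1/r₁ − 1/r₂) = 4π × 52.5 × 42.3 / (1/0.455 − 1/0.488) = 1.88×10^5 W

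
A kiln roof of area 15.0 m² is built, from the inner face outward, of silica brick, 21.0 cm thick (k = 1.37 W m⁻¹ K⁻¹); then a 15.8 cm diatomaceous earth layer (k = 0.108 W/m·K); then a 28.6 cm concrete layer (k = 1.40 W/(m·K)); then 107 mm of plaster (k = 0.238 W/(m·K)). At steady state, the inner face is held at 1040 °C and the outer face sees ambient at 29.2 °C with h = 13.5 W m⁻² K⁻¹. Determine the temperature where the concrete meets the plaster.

Resistance network (inner→outer):
  R_silica brick = L/(kA) = 0.210/(1.37·15.0) = 0.01022 K/W
  R_diatomaceous earth = L/(kA) = 0.158/(0.108·15.0) = 0.09753 K/W
  R_concrete = L/(kA) = 0.286/(1.40·15.0) = 0.01362 K/W
  R_plaster = L/(kA) = 0.107/(0.238·15.0) = 0.02997 K/W
  R_conv,out = 1/(hA) = 1/(13.5·15.0) = 0.004938 K/W
ΣR = 0.01022 + 0.09753 + 0.01362 + 0.02997 + 0.004938 = 0.1563 K/W
Q = ΔT/ΣR = (1040 °C − 29.2 °C)/0.1563 = 6467 W
From the inner boundary to the concrete/plaster interface, ΣR_partial = 0.1214 K/W.
T_interface = T_in − Q·ΣR_partial = 1040 °C − (6467)(0.1214) = 255 °C

T = 255 °C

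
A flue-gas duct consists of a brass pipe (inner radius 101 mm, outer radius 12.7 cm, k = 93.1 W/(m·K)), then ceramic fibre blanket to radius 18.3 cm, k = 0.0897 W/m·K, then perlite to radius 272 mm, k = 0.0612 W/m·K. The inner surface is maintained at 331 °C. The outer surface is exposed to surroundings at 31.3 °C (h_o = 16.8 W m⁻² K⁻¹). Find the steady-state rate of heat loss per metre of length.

Q' = 175 W/m

Series thermal resistances, inner to outer:
  R'_brass = ln(0.127/0.101)/(2πk) = 0.2291/(2π·93.1) = 3.916×10^-4 m·K/W
  R'_ceramic fibre blanket = ln(0.183/0.127)/(2πk) = 0.3653/(2π·0.0897) = 0.6482 m·K/W
  R'_perlite = ln(0.272/0.183)/(2πk) = 0.3963/(2π·0.0612) = 1.031 m·K/W
  R'_conv,out = 1/(2πr h) = 1/(2π·0.272·16.8) = 0.03483 m·K/W
ΣR = 3.916×10^-4 + 0.6482 + 1.031 + 0.03483 = 1.714 m·K/W
Q' = ΔT/ΣR = (331 °C − 31.3 °C)/1.714 = 175 W/m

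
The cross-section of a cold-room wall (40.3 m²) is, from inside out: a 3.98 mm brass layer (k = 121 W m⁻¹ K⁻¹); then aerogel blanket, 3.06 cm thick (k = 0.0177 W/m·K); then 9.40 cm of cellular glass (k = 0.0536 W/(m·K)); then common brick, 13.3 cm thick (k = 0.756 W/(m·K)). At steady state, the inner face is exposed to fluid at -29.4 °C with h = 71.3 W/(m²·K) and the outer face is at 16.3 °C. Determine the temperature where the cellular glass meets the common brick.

T = 14.1 °C

Treat each layer as a resistance in series:
  R_conv,in = 1/(hA) = 1/(71.3·40.3) = 3.480×10^-4 K/W
  R_brass = L/(kA) = 0.00398/(121·40.3) = 8.162×10^-7 K/W
  R_aerogel blanket = L/(kA) = 0.0306/(0.0177·40.3) = 0.04290 K/W
  R_cellular glass = L/(kA) = 0.0940/(0.0536·40.3) = 0.04352 K/W
  R_common brick = L/(kA) = 0.133/(0.756·40.3) = 0.004365 K/W
ΣR = 3.480×10^-4 + 8.162×10^-7 + 0.04290 + 0.04352 + 0.004365 = 0.09113 K/W
Q = ΔT/ΣR = (-29.4 °C − 16.3 °C)/0.09113 = -501.5 W
From the inner boundary to the cellular glass/common brick interface, ΣR_partial = 0.08677 K/W.
T_interface = T_in − Q·ΣR_partial = -29.4 °C − (-501.5)(0.08677) = 14.1 °C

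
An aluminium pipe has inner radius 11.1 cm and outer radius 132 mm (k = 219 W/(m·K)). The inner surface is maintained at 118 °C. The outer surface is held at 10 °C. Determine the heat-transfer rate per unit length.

Q' = 2πk·ΔT/ln(r₂/r₁) = 2π × 219 × 108 / ln(0.132/0.111) = 8.58×10^5 W/m

Q' = 8.58×10^5 W/m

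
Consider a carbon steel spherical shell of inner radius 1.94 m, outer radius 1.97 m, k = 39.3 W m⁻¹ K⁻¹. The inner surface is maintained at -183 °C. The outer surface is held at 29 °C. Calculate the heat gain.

Q = 4πk·ΔT/(1/r₁ − 1/r₂) = 4π × 39.3 × 212 / (1/1.94 − 1/1.97) = 1.33×10^7 W

Q = 13300 kW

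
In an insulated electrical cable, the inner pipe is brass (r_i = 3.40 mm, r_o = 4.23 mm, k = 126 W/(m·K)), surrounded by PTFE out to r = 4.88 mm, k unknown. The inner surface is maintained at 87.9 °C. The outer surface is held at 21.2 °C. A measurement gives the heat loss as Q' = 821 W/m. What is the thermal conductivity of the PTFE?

ΣR = ΔT/Q' = |87.9 − 21.2|/821 = 0.08124 m·K/W
Known resistances:
  R'_brass = ln(0.00423/0.00340)/(2πk) = 0.2184/(2π·126) = 2.759×10^-4 m·K/W
R_PTFE = ΣR − ΣR_known = 0.08124 − 2.759×10^-4 = 0.08096 m·K/W
ln(r₂/r₁)/(2πk) = 0.08096 ⇒ k = 0.1429/(2π·0.08096) = 0.281 W/m·K

k = 0.281 W/m·K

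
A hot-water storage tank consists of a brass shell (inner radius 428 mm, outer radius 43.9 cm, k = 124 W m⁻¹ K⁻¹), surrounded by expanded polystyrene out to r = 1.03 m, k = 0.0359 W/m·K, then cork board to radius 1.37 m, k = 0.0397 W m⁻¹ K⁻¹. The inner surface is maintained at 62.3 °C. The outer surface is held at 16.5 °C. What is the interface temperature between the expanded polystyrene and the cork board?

T = 23.0 °C

Series thermal resistances, inner to outer:
  R_brass = (1/0.428 − 1/0.439)/(4πk) = 0.05854/(4π·124) = 3.757×10^-5 K/W
  R_expanded polystyrene = (1/0.439 − 1/1.03)/(4πk) = 1.307/(4π·0.0359) = 2.897 K/W
  R_cork board = (1/1.03 − 1/1.37)/(4πk) = 0.2409/(4π·0.0397) = 0.4830 K/W
ΣR = 3.757×10^-5 + 2.897 + 0.4830 = 3.380 K/W
Q = ΔT/ΣR = (62.3 °C − 16.5 °C)/3.380 = 13.55 W
From the inner boundary to the expanded polystyrene/cork board interface, ΣR_partial = 2.897 K/W.
T_interface = T_in − Q·ΣR_partial = 62.3 °C − (13.55)(2.897) = 23.0 °C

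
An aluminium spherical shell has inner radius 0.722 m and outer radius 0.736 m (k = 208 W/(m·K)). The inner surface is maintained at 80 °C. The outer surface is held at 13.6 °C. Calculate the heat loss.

Q = 4πk·ΔT/(1/r₁ − 1/r₂) = 4π × 208 × 66.4 / (1/0.722 − 1/0.736) = 6.59×10^6 W

Q = 6590 kW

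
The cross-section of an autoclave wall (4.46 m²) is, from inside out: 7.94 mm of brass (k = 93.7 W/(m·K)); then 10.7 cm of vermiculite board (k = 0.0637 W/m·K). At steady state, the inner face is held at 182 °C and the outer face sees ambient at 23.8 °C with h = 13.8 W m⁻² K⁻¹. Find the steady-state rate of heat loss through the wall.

Q = 403 W

Treat each layer as a resistance in series:
  R_brass = L/(kA) = 0.00794/(93.7·4.46) = 1.900×10^-5 K/W
  R_vermiculite board = L/(kA) = 0.107/(0.0637·4.46) = 0.3766 K/W
  R_conv,out = 1/(hA) = 1/(13.8·4.46) = 0.01625 K/W
ΣR = 1.900×10^-5 + 0.3766 + 0.01625 = 0.3929 K/W
Q = ΔT/ΣR = (182 °C − 23.8 °C)/0.3929 = 403 W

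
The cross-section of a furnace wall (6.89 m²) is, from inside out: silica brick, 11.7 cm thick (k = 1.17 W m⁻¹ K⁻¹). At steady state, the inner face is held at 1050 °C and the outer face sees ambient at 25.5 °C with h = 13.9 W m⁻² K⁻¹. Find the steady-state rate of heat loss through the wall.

Q = 41.1 kW

Treat each layer as a resistance in series:
  R_silica brick = L/(kA) = 0.117/(1.17·6.89) = 0.01451 K/W
  R_conv,out = 1/(hA) = 1/(13.9·6.89) = 0.01044 K/W
ΣR = 0.01451 + 0.01044 = 0.02495 K/W
Q = ΔT/ΣR = (1050 °C − 25.5 °C)/0.02495 = 41100 W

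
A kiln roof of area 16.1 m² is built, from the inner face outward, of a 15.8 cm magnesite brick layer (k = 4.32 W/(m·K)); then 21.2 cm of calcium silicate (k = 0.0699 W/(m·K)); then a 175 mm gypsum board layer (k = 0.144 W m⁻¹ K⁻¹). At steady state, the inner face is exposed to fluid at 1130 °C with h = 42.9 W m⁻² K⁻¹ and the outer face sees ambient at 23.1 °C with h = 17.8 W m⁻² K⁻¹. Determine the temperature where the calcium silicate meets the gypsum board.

Resistance network (inner→outer):
  R_conv,in = 1/(hA) = 1/(42.9·16.1) = 0.001448 K/W
  R_magnesite brick = L/(kA) = 0.158/(4.32·16.1) = 0.002272 K/W
  R_calcium silicate = L/(kA) = 0.212/(0.0699·16.1) = 0.1884 K/W
  R_gypsum board = L/(kA) = 0.175/(0.144·16.1) = 0.07548 K/W
  R_conv,out = 1/(hA) = 1/(17.8·16.1) = 0.003489 K/W
ΣR = 0.001448 + 0.002272 + 0.1884 + 0.07548 + 0.003489 = 0.2711 K/W
Q = ΔT/ΣR = (1130 °C − 23.1 °C)/0.2711 = 4083 W
From the inner boundary to the calcium silicate/gypsum board interface, ΣR_partial = 0.1921 K/W.
T_interface = T_in − Q·ΣR_partial = 1130 °C − (4083)(0.1921) = 346 °C

T = 346 °C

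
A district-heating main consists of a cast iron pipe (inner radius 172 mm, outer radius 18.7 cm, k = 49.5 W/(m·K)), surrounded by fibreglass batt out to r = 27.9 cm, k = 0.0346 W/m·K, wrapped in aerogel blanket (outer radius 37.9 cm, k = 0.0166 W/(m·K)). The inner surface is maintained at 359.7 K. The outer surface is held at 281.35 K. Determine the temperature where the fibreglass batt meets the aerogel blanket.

T = 329.5 K

Series thermal resistances, inner to outer:
  R'_cast iron = ln(0.187/0.172)/(2πk) = 0.08361/(2π·49.5) = 2.688×10^-4 m·K/W
  R'_fibreglass batt = ln(0.279/0.187)/(2πk) = 0.4001/(2π·0.0346) = 1.840 m·K/W
  R'_aerogel blanket = ln(0.379/0.279)/(2πk) = 0.3063/(2π·0.0166) = 2.937 m·K/W
ΣR = 2.688×10^-4 + 1.840 + 2.937 = 4.777 m·K/W
Q' = ΔT/ΣR = (359.7 K − 281.35 K)/4.777 = 16.40 W/m
From the inner boundary to the fibreglass batt/aerogel blanket interface, ΣR_partial = 1.840 m·K/W.
T_interface = T_in − Q'·ΣR_partial = 359.7 K − (16.40)(1.840) = 329.5 K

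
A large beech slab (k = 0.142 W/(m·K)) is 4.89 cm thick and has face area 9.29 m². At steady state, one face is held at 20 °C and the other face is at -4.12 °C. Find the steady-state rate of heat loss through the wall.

Q = 651 W

Q = kA·ΔT/L = 0.142 × 9.29 × |20 °C − -4.12 °C| / 0.0489 = 651 W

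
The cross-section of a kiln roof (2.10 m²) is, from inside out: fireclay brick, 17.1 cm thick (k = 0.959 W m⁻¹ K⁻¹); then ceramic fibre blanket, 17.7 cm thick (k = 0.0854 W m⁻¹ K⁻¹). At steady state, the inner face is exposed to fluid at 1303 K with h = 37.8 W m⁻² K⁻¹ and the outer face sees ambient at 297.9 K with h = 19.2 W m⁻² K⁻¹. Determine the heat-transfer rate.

Q = 906 W

Treat each layer as a resistance in series:
  R_conv,in = 1/(hA) = 1/(37.8·2.10) = 0.01260 K/W
  R_fireclay brick = L/(kA) = 0.171/(0.959·2.10) = 0.08491 K/W
  R_ceramic fibre blanket = L/(kA) = 0.177/(0.0854·2.10) = 0.9870 K/W
  R_conv,out = 1/(hA) = 1/(19.2·2.10) = 0.02480 K/W
ΣR = 0.01260 + 0.08491 + 0.9870 + 0.02480 = 1.109 K/W
Q = ΔT/ΣR = (1303 K − 297.9 K)/1.109 = 906 W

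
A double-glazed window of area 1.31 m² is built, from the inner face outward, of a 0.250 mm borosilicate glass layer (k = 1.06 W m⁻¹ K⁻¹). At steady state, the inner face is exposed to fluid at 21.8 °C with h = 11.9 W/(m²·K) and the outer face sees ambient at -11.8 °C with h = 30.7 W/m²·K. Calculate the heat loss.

Q = 377 W

Treat each layer as a resistance in series:
  R_conv,in = 1/(hA) = 1/(11.9·1.31) = 0.06415 K/W
  R_borosilicate glass = L/(kA) = 2.50×10^-4/(1.06·1.31) = 1.800×10^-4 K/W
  R_conv,out = 1/(hA) = 1/(30.7·1.31) = 0.02487 K/W
ΣR = 0.06415 + 1.800×10^-4 + 0.02487 = 0.08920 K/W
Q = ΔT/ΣR = (21.8 °C − -11.8 °C)/0.08920 = 377 W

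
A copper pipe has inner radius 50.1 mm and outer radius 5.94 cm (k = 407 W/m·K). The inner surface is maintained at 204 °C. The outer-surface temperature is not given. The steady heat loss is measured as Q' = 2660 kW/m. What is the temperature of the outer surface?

Sum the resistances:
  R'_copper = ln(0.0594/0.0501)/(2πk) = 0.1703/(2π·407) = 6.658×10^-5 m·K/W
ΣR = 6.658×10^-5 m·K/W
ΔT = Q'·ΣR = 2.66×10^6 × 6.658×10^-5 = 177.1 K
Heat flows outward, so T_out = T_in − ΔT = 204 − 177.1 = 26.9 °C

T_out = 26.9 °C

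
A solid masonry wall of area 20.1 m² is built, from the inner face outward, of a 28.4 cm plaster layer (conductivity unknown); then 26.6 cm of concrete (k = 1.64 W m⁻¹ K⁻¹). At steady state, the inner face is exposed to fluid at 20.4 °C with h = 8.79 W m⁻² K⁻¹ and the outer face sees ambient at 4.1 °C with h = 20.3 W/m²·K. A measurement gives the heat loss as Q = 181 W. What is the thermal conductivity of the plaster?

ΣR = ΔT/Q = |20.4 − 4.1|/181 = 0.09006 K/W
Known resistances:
  R_conv,in = 1/(hA) = 1/(8.79·20.1) = 0.005660 K/W
  R_concrete = L/(kA) = 0.266/(1.64·20.1) = 0.008069 K/W
  R_conv,out = 1/(hA) = 1/(20.3·20.1) = 0.002451 K/W
R_plaster = ΣR − ΣR_known = 0.09006 − 0.01618 = 0.07388 K/W
L/(kA) = 0.07388 ⇒ k = 0.284/(0.07388·20.1) = 0.191 W/m·K

k = 0.191 W/m·K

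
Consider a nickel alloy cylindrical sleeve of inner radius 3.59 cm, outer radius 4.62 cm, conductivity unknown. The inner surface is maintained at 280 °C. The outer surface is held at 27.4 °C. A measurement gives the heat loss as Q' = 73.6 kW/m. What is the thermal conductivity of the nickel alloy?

ΣR = ΔT/Q' = |280 − 27.4|/73600 = 0.003432 m·K/W
ln(r₂/r₁)/(2πk) = 0.003432 ⇒ k = 0.2522/(2π·0.003432) = 11.7 W/m·K

k = 11.7 W/m·K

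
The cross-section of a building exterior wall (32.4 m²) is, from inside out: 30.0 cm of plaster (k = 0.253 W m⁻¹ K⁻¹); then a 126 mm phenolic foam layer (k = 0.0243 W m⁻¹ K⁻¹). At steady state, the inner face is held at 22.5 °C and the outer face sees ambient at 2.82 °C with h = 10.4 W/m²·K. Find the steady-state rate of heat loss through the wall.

Q = 98.6 W

Treat each layer as a resistance in series:
  R_plaster = L/(kA) = 0.300/(0.253·32.4) = 0.03660 K/W
  R_phenolic foam = L/(kA) = 0.126/(0.0243·32.4) = 0.1600 K/W
  R_conv,out = 1/(hA) = 1/(10.4·32.4) = 0.002968 K/W
ΣR = 0.03660 + 0.1600 + 0.002968 = 0.1996 K/W
Q = ΔT/ΣR = (22.5 °C − 2.82 °C)/0.1996 = 98.6 W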